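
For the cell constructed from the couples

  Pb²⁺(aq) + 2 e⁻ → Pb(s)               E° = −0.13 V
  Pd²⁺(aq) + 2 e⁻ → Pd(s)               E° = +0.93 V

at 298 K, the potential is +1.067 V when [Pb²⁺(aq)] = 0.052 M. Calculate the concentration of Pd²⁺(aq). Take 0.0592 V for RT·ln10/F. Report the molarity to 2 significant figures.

0.090 M

With Pd²⁺/Pd at the cathode and Pb²⁺/Pb at the anode, E°cell = +0.93 − (−0.13) = +1.06 V (n = 2).
Rearranging E = E° − (0.0592/n)·log Q gives log Q = 2(+1.06 − (+1.067))/0.0592 = −0.236.
For Pd²⁺(aq) + Pb(s) → Pd(s) + Pb²⁺(aq), the reaction quotient is Q = [Pb²⁺(aq)] / [Pd²⁺(aq)].
Isolating [Pd²⁺(aq)] in Q = 10^{−0.236} yields log [Pd²⁺(aq)] = −1.048, i.e. 0.090 M.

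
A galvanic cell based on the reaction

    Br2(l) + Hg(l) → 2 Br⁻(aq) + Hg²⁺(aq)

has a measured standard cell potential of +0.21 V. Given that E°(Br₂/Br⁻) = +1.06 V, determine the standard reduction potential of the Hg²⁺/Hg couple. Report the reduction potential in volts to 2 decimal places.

+0.85 V

In the reaction as written the Br₂/Br⁻ couple is reduced (cathode) and Hg²⁺/Hg is oxidized (anode), so E°cell = E°(Br₂/Br⁻) − E°(Hg²⁺/Hg).
E°(Hg²⁺/Hg) = E°(cathode) − E°cell = +1.06 − (+0.21) = +0.85 V.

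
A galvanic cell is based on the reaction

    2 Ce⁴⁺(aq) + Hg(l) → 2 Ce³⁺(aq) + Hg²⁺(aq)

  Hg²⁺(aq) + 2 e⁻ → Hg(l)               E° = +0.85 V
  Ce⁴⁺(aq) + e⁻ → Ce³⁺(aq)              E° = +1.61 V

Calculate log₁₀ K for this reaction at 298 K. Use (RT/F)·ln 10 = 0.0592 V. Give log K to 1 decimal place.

log K = 25.7

The Ce⁴⁺/Ce³⁺ couple is reduced (cathode); E°cell = +1.61 − (+0.85) = +0.76 V with n = 2.
At equilibrium E = 0, so log K = nE°cell / 0.0592 = (2)(+0.76) / 0.0592 = 25.7.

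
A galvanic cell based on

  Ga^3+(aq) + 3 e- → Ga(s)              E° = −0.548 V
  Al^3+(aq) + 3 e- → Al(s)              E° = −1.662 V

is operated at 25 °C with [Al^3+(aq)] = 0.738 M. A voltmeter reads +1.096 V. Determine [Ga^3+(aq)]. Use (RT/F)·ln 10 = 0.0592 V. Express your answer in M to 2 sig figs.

Ga³⁺/Ga is the cathode (higher E°); E°cell = −0.548 − (−1.662) = +1.114 V with n = 3.
Rearranging E = E° − (0.0592/n)·log Q gives log Q = 3(+1.114 − (+1.096))/0.0592 = 0.912.
For Ga^3+(aq) + Al(s) → Ga(s) + Al^3+(aq), the reaction quotient is Q = [Al^3+(aq)] / [Ga^3+(aq)].
Solving for the unknown gives log [Ga^3+(aq)] = −1.044, so [Ga^3+(aq)] ≈ 0.090 M.

0.090 M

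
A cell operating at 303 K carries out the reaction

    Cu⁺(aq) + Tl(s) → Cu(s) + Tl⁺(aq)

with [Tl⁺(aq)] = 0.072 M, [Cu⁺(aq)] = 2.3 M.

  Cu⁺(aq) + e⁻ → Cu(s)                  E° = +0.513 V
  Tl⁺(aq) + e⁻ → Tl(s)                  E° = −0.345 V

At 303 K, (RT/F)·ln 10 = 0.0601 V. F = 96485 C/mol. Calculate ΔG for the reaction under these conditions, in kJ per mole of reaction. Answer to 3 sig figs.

−91.5 kJ/mol

The standard cell potential is +0.513 − (−0.345) = +0.858 V, with n = 1 electron in the balanced equation.
Here Q = [Tl⁺(aq)] / [Cu⁺(aq)] = 0.0313 (log Q = −1.504), giving E = +0.858 − (0.0601/1)·(−1.504) = +0.9484 V.
Then ΔG = −nFE = −1 × 96485 × +0.9484 J/mol = −91.5 kJ/mol.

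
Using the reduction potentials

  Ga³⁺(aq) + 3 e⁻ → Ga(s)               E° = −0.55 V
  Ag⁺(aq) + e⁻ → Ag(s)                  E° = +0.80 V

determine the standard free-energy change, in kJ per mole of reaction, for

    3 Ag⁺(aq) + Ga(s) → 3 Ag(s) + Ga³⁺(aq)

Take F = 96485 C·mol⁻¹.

In the reaction as written Ag⁺(aq) is reduced, so the Ag⁺/Ag couple is the cathode and Ga³⁺/Ga is the anode.
E°cell = +0.80 − (−0.55) = +1.35 V; balancing electrons gives n = 3.
ΔG° = −nFE°cell = −(3)(96485)(+1.35) J/mol = −391 kJ/mol.

−391 kJ/mol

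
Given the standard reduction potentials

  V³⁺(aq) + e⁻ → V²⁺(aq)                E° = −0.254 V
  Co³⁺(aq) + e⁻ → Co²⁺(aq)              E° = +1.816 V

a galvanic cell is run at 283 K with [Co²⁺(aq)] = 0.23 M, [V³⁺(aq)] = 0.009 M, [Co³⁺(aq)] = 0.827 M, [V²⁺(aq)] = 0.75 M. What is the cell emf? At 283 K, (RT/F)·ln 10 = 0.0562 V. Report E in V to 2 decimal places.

Co³⁺/Co²⁺ is reduced (cathode, E° = +1.816 V) and V³⁺/V²⁺ is oxidized (anode).
E°cell = E°cat − E°an = +1.816 − (−0.254) = +2.070 V; n = 1.
For the overall reaction Co³⁺(aq) + V²⁺(aq) → Co²⁺(aq) + V³⁺(aq), Q = ([Co²⁺(aq)]·[V³⁺(aq)]) / ([Co³⁺(aq)]·[V²⁺(aq)]) = 0.00334, giving log Q = −2.477.
Applying E = E° − (RT ln10/nF)·log Q gives +2.070 − (0.0562/1)(−2.477) = +2.21 V.

+2.21 V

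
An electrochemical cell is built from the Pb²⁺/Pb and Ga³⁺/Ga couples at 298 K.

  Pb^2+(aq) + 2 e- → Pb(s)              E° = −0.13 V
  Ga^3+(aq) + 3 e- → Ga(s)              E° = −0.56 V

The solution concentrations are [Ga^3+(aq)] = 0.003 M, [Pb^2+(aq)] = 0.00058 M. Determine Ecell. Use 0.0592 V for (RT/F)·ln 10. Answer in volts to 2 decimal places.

The Pb²⁺/Pb couple has the more positive E°, so it is the cathode; Ga³⁺/Ga is the anode.
The standard potential is −0.13 − (−0.56) = +0.43 V and the balanced reaction transfers n = 6 electrons.
Balancing gives 3 Pb^2+(aq) + 2 Ga(s) → 3 Pb(s) + 2 Ga^3+(aq); hence Q = [Ga^3+(aq)]^2 / [Pb^2+(aq)]^3 = 4.61×10^4 (log Q = 4.664).
E = E° − (0.0592/n)·log Q = +0.43 − (0.0592/6)(4.664) = +0.38 V.

+0.38 V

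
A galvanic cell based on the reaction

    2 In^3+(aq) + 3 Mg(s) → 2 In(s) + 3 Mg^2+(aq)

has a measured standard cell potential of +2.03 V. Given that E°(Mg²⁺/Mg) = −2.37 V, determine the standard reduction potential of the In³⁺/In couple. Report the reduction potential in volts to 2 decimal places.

−0.34 V

In the reaction as written the In³⁺/In couple is reduced (cathode) and Mg²⁺/Mg is oxidized (anode), so E°cell = E°(In³⁺/In) − E°(Mg²⁺/Mg).
E°(In³⁺/In) = E°cell + E°(anode) = +2.03 + (−2.37) = −0.34 V.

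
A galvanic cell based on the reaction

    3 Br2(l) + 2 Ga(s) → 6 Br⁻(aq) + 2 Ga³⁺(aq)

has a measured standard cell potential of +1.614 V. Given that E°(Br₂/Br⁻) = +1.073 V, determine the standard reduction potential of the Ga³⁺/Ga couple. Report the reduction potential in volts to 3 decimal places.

In the reaction as written the Br₂/Br⁻ couple is reduced (cathode) and Ga³⁺/Ga is oxidized (anode), so E°cell = E°(Br₂/Br⁻) − E°(Ga³⁺/Ga).
E°(Ga³⁺/Ga) = E°(cathode) − E°cell = +1.073 − (+1.614) = −0.541 V.

−0.541 V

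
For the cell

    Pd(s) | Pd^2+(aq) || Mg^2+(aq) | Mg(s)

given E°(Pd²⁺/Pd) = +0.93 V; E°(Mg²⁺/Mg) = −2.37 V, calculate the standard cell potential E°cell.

−3.30 V

By convention the left-hand electrode in cell notation is the anode (oxidation) and the right-hand electrode is the cathode (reduction).
E°cell = E°(right) − E°(left) = −2.37 − (+0.93) = −3.30 V.
The negative sign shows that, as written, the cell would require an external voltage to drive the reaction.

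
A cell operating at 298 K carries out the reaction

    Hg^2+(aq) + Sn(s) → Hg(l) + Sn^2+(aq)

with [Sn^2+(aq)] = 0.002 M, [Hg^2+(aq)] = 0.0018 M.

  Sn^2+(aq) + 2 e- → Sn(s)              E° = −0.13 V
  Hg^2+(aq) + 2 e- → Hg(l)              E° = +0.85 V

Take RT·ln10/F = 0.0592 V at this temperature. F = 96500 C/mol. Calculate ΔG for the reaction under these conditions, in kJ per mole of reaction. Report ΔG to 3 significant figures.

E°cell = +0.85 − (−0.13) = +0.98 V; the balanced reaction transfers n = 2 electrons.
Here Q = [Sn^2+(aq)] / [Hg^2+(aq)] = 1.11 (log Q = 0.046), giving E = +0.98 − (0.0592/2)·(0.046) = +0.9786 V.
ΔG = −nFE = −(2)(96500)(+0.9786) J/mol = −189 kJ/mol.

−189 kJ/mol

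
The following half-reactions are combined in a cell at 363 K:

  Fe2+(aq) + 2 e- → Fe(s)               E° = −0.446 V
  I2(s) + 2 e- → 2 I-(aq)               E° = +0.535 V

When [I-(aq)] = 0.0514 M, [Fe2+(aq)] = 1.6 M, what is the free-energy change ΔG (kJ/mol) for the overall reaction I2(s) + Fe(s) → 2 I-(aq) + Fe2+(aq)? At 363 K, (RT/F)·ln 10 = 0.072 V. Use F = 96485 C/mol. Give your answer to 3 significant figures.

The standard cell potential is +0.535 − (−0.446) = +0.981 V, with n = 2 electrons in the balanced equation.
Q = [I-(aq)]^2·[Fe2+(aq)] = 0.00423, so log Q = −2.374 and E = +0.981 − (0.072/2)(−2.374) = +1.0665 V.
ΔG = −nFE = −(2)(96485)(+1.0665) J/mol = −206 kJ/mol.

−206 kJ/mol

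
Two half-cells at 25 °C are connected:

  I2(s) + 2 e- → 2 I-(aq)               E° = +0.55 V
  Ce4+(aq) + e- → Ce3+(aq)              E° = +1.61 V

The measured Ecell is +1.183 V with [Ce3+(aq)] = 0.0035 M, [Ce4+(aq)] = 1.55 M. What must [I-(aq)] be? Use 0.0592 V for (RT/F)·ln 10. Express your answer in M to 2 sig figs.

Ce⁴⁺/Ce³⁺ is the cathode (higher E°); E°cell = +1.61 − (+0.55) = +1.06 V with n = 2.
Since E = E° − (0.0592/n)·log Q, log Q = n(E° − E)/0.0592 = −4.155.
The balanced reaction is 2 Ce4+(aq) + 2 I-(aq) → 2 Ce3+(aq) + I2(s), so Q = [Ce3+(aq)]^2 / ([Ce4+(aq)]^2·[I-(aq)]^2).
Isolating [I-(aq)] in Q = 10^{−4.155} yields log [I-(aq)] = −0.569, i.e. 0.27 M.

0.27 M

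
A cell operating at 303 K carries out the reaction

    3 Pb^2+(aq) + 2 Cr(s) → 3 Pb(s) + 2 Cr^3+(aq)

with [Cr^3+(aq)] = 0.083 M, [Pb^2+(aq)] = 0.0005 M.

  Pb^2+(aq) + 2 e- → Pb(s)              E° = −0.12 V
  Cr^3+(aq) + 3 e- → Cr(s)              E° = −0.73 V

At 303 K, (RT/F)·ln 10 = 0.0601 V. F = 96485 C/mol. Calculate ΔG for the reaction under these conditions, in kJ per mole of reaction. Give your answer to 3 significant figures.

With Pb²⁺/Pb reduced at the cathode, E°cell = −0.12 − (−0.73) = +0.61 V and n = 6.
The reaction quotient is [Cr^3+(aq)]^2 / [Pb^2+(aq)]^3 = 5.51×10^7; by Nernst, E = +0.61 − (0.0601/6)(7.741) = +0.5325 V.
Then ΔG = −nFE = −6 × 96485 × +0.5325 J/mol = −308 kJ/mol.

−308 kJ/mol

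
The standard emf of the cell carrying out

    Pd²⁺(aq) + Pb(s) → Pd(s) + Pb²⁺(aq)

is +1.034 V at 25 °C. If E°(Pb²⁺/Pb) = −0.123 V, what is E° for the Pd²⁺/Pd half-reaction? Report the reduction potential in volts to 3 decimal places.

In the reaction as written the Pd²⁺/Pd couple is reduced (cathode) and Pb²⁺/Pb is oxidized (anode), so E°cell = E°(Pd²⁺/Pd) − E°(Pb²⁺/Pb).
E°(Pd²⁺/Pd) = E°cell + E°(anode) = +1.034 + (−0.123) = +0.911 V.

+0.911 V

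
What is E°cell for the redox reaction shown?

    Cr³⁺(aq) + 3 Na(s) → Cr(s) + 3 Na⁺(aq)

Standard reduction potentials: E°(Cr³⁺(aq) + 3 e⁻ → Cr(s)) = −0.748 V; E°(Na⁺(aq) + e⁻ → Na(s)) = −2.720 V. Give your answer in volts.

In the reaction as written, Cr³⁺(aq) is reduced (cathode) and Na⁺(aq) is produced by oxidation at the anode.
E°cell = E°(cathode) − E°(anode) = −0.748 − (−2.720) = +1.972 V.

+1.972 V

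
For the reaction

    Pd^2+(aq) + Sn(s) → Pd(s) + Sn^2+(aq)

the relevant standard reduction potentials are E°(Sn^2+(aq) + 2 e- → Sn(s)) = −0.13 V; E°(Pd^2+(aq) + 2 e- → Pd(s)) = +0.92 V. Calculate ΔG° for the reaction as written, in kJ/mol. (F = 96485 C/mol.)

In the reaction as written Pd^2+(aq) is reduced, so the Pd²⁺/Pd couple is the cathode and Sn²⁺/Sn is the anode.
E°cell = +0.92 − (−0.13) = +1.05 V; balancing electrons gives n = 2.
ΔG° = −nFE°cell = −(2)(96485)(+1.05) J/mol = −203 kJ/mol.

−203 kJ/mol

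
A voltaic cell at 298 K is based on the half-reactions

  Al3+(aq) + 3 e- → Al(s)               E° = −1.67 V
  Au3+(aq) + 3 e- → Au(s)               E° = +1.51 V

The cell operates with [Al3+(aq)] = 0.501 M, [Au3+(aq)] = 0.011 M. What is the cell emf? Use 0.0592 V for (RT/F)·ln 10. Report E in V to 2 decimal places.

Since E°(Au³⁺/Au) > E°(Al³⁺/Al), Au³⁺/Au serves as the cathode.
E°cell = E°cat − E°an = +1.51 − (−1.67) = +3.18 V; n = 3.
Balancing gives Au3+(aq) + Al(s) → Au(s) + Al3+(aq); hence Q = [Al3+(aq)] / [Au3+(aq)] = 45.5 (log Q = 1.658).
By the Nernst equation, E = +3.18 − (0.0592/3)·(1.658) = +3.15 V.

+3.15 V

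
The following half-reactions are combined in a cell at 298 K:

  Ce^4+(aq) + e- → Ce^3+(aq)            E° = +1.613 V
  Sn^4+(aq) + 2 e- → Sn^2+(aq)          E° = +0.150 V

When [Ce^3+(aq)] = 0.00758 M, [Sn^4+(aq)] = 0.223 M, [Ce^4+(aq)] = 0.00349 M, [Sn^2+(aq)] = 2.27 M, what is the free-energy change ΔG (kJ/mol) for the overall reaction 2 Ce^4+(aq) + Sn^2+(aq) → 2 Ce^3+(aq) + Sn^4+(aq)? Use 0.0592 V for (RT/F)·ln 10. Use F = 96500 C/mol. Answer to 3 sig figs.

−284 kJ/mol

E°cell = +1.613 − (+0.150) = +1.463 V; the balanced reaction transfers n = 2 electrons.
Q = ([Ce^3+(aq)]^2·[Sn^4+(aq)]) / ([Ce^4+(aq)]^2·[Sn^2+(aq)]) = 0.463, so log Q = −0.334 and E = +1.463 − (0.0592/2)(−0.334) = +1.4729 V.
Finally ΔG = −nFE = −(2)(96500 C/mol)(+1.4729 V) = −284 kJ/mol.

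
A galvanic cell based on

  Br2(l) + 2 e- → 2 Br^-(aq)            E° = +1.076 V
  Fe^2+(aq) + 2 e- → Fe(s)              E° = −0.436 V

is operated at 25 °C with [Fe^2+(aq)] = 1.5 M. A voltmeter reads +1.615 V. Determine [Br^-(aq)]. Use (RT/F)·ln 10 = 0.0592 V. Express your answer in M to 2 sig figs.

The Br₂/Br⁻ couple has the larger reduction potential, so it is the cathode: E°cell = +1.076 − (−0.436) = +1.512 V and n = 2.
From the Nernst equation, log Q = n(E° − E)/0.0592 = 2·(+1.512 − (+1.615))/0.0592 = −3.480.
The balanced reaction is Br2(l) + Fe(s) → 2 Br^-(aq) + Fe^2+(aq), so Q = [Br^-(aq)]^2·[Fe^2+(aq)].
Solving for the unknown gives log [Br^-(aq)] = −1.828, so [Br^-(aq)] ≈ 0.015 M.

0.015 M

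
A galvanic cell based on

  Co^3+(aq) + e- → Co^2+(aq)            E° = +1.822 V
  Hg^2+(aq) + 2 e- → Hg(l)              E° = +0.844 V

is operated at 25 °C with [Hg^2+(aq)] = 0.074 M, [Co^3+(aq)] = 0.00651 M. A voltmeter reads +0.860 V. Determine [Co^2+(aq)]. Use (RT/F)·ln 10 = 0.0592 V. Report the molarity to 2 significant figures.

With Co³⁺/Co²⁺ at the cathode and Hg²⁺/Hg at the anode, E°cell = +1.822 − (+0.844) = +0.978 V (n = 2).
Rearranging E = E° − (0.0592/n)·log Q gives log Q = 2(+0.978 − (+0.860))/0.0592 = 3.986.
For 2 Co^3+(aq) + Hg(l) → 2 Co^2+(aq) + Hg^2+(aq), the reaction quotient is Q = ([Co^2+(aq)]^2·[Hg^2+(aq)]) / [Co^3+(aq)]^2.
Isolating [Co^2+(aq)] in Q = 10^{3.986} yields log [Co^2+(aq)] = 0.372, i.e. 2.4 M.

2.4 M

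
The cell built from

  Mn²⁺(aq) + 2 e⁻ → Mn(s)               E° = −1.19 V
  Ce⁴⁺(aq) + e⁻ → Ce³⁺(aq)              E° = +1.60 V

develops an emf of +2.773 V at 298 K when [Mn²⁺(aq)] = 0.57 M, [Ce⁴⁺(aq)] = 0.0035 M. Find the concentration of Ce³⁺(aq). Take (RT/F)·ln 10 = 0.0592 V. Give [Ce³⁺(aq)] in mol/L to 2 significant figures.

The Ce⁴⁺/Ce³⁺ couple has the larger reduction potential, so it is the cathode: E°cell = +1.60 − (−1.19) = +2.79 V and n = 2.
Since E = E° − (0.0592/n)·log Q, log Q = n(E° − E)/0.0592 = 0.574.
Balancing electrons gives 2 Ce⁴⁺(aq) + Mn(s) → 2 Ce³⁺(aq) + Mn²⁺(aq); thus Q = ([Ce³⁺(aq)]^2·[Mn²⁺(aq)]) / [Ce⁴⁺(aq)]^2.
Isolating [Ce³⁺(aq)] in Q = 10^{0.574} yields log [Ce³⁺(aq)] = −2.047, i.e. 0.0090 M.

0.0090 M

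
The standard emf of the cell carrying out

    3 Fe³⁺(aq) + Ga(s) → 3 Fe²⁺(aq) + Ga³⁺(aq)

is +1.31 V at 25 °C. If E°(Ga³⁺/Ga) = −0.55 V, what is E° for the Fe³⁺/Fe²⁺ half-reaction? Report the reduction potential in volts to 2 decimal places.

+0.76 V

In the reaction as written the Fe³⁺/Fe²⁺ couple is reduced (cathode) and Ga³⁺/Ga is oxidized (anode), so E°cell = E°(Fe³⁺/Fe²⁺) − E°(Ga³⁺/Ga).
E°(Fe³⁺/Fe²⁺) = E°cell + E°(anode) = +1.31 + (−0.55) = +0.76 V.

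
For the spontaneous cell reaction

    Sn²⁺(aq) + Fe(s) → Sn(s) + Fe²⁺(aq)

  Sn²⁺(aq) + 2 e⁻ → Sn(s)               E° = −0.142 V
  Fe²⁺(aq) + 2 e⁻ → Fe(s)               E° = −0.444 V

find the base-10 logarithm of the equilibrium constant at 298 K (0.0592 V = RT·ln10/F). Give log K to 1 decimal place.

The Sn²⁺/Sn couple is reduced (cathode); E°cell = −0.142 − (−0.444) = +0.302 V with n = 2.
At equilibrium E = 0, so log K = nE°cell / 0.0592 = (2)(+0.302) / 0.0592 = 10.2.

log K = 10.2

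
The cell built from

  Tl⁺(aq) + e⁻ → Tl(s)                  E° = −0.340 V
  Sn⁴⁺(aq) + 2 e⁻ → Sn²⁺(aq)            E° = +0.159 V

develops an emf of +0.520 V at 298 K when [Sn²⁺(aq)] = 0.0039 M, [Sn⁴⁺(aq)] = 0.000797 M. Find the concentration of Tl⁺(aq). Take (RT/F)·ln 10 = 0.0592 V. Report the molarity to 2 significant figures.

Sn⁴⁺/Sn²⁺ is the cathode (higher E°); E°cell = +0.159 − (−0.340) = +0.499 V with n = 2.
Rearranging E = E° − (0.0592/n)·log Q gives log Q = 2(+0.499 − (+0.520))/0.0592 = −0.709.
The balanced reaction is Sn⁴⁺(aq) + 2 Tl(s) → Sn²⁺(aq) + 2 Tl⁺(aq), so Q = ([Sn²⁺(aq)]·[Tl⁺(aq)]^2) / [Sn⁴⁺(aq)].
Solving for the unknown gives log [Tl⁺(aq)] = −0.699, so [Tl⁺(aq)] ≈ 0.20 M.

0.20 M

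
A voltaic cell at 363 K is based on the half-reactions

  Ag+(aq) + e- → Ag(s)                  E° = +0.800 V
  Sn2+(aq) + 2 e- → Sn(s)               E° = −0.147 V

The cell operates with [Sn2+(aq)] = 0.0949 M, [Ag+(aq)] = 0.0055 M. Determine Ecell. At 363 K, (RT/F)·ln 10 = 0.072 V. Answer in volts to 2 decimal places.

+0.82 V

The Ag⁺/Ag couple has the more positive E°, so it is the cathode; Sn²⁺/Sn is the anode.
The standard potential is +0.800 − (−0.147) = +0.947 V and the balanced reaction transfers n = 2 electrons.
For the overall reaction 2 Ag+(aq) + Sn(s) → 2 Ag(s) + Sn2+(aq), Q = [Sn2+(aq)] / [Ag+(aq)]^2 = 3.14×10^3, giving log Q = 3.497.
E = E° − (0.072/n)·log Q = +0.947 − (0.072/2)(3.497) = +0.82 V.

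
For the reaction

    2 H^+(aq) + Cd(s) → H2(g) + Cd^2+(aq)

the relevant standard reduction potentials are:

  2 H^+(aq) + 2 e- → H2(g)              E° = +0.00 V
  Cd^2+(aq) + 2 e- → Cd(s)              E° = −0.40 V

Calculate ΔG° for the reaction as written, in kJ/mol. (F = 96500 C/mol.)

−77.2 kJ/mol

In the reaction as written H^+(aq) is reduced, so the 2H⁺/H₂ couple is the cathode and Cd²⁺/Cd is the anode.
E°cell = +0.00 − (−0.40) = +0.40 V; balancing electrons gives n = 2.
ΔG° = −nFE°cell = −(2)(96500)(+0.40) J/mol = −77.2 kJ/mol.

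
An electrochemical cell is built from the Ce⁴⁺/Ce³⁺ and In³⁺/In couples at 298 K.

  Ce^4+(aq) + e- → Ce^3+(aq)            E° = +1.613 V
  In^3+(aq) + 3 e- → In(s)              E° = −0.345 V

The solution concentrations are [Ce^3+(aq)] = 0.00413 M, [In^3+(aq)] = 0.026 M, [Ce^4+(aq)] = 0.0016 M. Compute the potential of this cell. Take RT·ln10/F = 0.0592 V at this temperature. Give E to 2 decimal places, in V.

Ce⁴⁺/Ce³⁺ is reduced (cathode, E° = +1.613 V) and In³⁺/In is oxidized (anode).
E°cell = +1.613 − (−0.345) = +1.958 V, with n = 3 electrons transferred.
For the overall reaction 3 Ce^4+(aq) + In(s) → 3 Ce^3+(aq) + In^3+(aq), Q = ([Ce^3+(aq)]^3·[In^3+(aq)]) / [Ce^4+(aq)]^3 = 0.447, giving log Q = −0.350.
E = E° − (0.0592/n)·log Q = +1.958 − (0.0592/3)(−0.350) = +1.96 V.

+1.96 V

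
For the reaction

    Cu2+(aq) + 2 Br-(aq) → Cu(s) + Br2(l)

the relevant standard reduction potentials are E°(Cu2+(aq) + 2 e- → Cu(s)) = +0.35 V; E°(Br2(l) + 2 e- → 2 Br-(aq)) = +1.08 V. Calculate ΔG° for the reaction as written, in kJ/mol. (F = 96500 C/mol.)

+141 kJ/mol

In the reaction as written Cu2+(aq) is reduced, so the Cu²⁺/Cu couple is the cathode and Br₂/Br⁻ is the anode.
E°cell = +0.35 − (+1.08) = −0.73 V; balancing electrons gives n = 2.
ΔG° = −nFE°cell = −(2)(96500)(−0.73) J/mol = +141 kJ/mol.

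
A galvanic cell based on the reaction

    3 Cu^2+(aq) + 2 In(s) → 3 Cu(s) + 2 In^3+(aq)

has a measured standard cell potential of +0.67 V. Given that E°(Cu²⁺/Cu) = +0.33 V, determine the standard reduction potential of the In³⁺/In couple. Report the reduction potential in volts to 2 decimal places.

−0.34 V

In the reaction as written the Cu²⁺/Cu couple is reduced (cathode) and In³⁺/In is oxidized (anode), so E°cell = E°(Cu²⁺/Cu) − E°(In³⁺/In).
E°(In³⁺/In) = E°(cathode) − E°cell = +0.33 − (+0.67) = −0.34 V.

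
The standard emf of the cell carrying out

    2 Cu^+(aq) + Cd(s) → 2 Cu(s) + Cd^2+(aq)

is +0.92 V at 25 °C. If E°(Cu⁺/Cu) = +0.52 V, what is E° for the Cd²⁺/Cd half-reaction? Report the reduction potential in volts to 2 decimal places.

−0.40 V

In the reaction as written the Cu⁺/Cu couple is reduced (cathode) and Cd²⁺/Cd is oxidized (anode), so E°cell = E°(Cu⁺/Cu) − E°(Cd²⁺/Cd).
E°(Cd²⁺/Cd) = E°(cathode) − E°cell = +0.52 − (+0.92) = −0.40 V.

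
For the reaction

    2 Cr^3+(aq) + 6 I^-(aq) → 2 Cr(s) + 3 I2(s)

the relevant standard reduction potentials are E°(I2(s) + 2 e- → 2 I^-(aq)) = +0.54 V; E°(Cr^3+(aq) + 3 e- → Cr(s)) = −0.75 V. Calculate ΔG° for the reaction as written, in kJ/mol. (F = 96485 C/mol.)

+747 kJ/mol

In the reaction as written Cr^3+(aq) is reduced, so the Cr³⁺/Cr couple is the cathode and I₂/I⁻ is the anode.
E°cell = −0.75 − (+0.54) = −1.29 V; balancing electrons gives n = 6.
ΔG° = −nFE°cell = −(6)(96485)(−1.29) J/mol = +747 kJ/mol.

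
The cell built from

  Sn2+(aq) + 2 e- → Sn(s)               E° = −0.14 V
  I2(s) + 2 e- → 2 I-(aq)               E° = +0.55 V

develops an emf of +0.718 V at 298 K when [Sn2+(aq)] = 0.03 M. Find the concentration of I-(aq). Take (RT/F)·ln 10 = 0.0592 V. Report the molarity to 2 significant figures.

1.9 M

With I₂/I⁻ at the cathode and Sn²⁺/Sn at the anode, E°cell = +0.55 − (−0.14) = +0.69 V (n = 2).
Rearranging E = E° − (0.0592/n)·log Q gives log Q = 2(+0.69 − (+0.718))/0.0592 = −0.946.
Balancing electrons gives I2(s) + Sn(s) → 2 I-(aq) + Sn2+(aq); thus Q = [I-(aq)]^2·[Sn2+(aq)].
Solving for the unknown gives log [I-(aq)] = 0.288, so [I-(aq)] ≈ 1.9 M.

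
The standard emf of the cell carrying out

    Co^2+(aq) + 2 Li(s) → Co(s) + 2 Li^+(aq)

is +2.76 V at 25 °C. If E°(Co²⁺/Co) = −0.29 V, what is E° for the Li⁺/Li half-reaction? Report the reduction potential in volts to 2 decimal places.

In the reaction as written the Co²⁺/Co couple is reduced (cathode) and Li⁺/Li is oxidized (anode), so E°cell = E°(Co²⁺/Co) − E°(Li⁺/Li).
E°(Li⁺/Li) = E°(cathode) − E°cell = −0.29 − (+2.76) = −3.05 V.

−3.05 V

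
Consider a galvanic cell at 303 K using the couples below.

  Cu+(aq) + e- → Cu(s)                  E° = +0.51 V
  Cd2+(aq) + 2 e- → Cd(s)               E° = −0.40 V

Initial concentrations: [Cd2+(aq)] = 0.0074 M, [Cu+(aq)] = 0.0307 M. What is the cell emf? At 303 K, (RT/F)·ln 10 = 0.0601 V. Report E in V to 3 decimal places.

The Cu⁺/Cu couple has the more positive E°, so it is the cathode; Cd²⁺/Cd is the anode.
The standard potential is +0.51 − (−0.40) = +0.91 V and the balanced reaction transfers n = 2 electrons.
Balancing gives 2 Cu+(aq) + Cd(s) → 2 Cu(s) + Cd2+(aq); hence Q = [Cd2+(aq)] / [Cu+(aq)]^2 = 7.85 (log Q = 0.895).
Applying E = E° − (RT ln10/nF)·log Q gives +0.91 − (0.0601/2)(0.895) = +0.883 V.

+0.883 V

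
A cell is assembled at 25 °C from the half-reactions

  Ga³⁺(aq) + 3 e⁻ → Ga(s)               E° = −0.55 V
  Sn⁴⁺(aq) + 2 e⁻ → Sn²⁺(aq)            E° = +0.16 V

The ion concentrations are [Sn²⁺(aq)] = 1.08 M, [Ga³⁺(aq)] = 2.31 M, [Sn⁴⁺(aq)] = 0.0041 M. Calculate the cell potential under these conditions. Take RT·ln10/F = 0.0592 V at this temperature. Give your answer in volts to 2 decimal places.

Since E°(Sn⁴⁺/Sn²⁺) > E°(Ga³⁺/Ga), Sn⁴⁺/Sn²⁺ serves as the cathode.
E°cell = +0.16 − (−0.55) = +0.71 V, with n = 6 electrons transferred.
For the overall reaction 3 Sn⁴⁺(aq) + 2 Ga(s) → 3 Sn²⁺(aq) + 2 Ga³⁺(aq), Q = ([Sn²⁺(aq)]^3·[Ga³⁺(aq)]^2) / [Sn⁴⁺(aq)]^3 = 9.75×10^7, giving log Q = 7.989.
E = E° − (0.0592/n)·log Q = +0.71 − (0.0592/6)(7.989) = +0.63 V.

+0.63 V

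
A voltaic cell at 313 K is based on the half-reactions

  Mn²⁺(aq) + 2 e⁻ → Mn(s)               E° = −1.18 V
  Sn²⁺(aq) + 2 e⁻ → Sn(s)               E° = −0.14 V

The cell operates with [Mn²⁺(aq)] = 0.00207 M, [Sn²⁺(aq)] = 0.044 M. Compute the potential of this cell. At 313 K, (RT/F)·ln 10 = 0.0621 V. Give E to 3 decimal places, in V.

Sn²⁺/Sn is reduced (cathode, E° = −0.14 V) and Mn²⁺/Mn is oxidized (anode).
E°cell = −0.14 − (−1.18) = +1.04 V, with n = 2 electrons transferred.
The balanced reaction is Sn²⁺(aq) + Mn(s) → Sn(s) + Mn²⁺(aq), so Q = [Mn²⁺(aq)] / [Sn²⁺(aq)] = 0.047 and log Q = −1.327.
By the Nernst equation, E = +1.04 − (0.0621/2)·(−1.327) = +1.081 V.

+1.081 V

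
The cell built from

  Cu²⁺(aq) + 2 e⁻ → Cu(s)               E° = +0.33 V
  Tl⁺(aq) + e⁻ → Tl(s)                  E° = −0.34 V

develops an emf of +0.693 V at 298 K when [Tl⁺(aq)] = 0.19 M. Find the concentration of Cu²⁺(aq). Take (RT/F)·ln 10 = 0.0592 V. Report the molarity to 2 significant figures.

0.22 M

The Cu²⁺/Cu couple has the larger reduction potential, so it is the cathode: E°cell = +0.33 − (−0.34) = +0.67 V and n = 2.
Since E = E° − (0.0592/n)·log Q, log Q = n(E° − E)/0.0592 = −0.777.
Balancing electrons gives Cu²⁺(aq) + 2 Tl(s) → Cu(s) + 2 Tl⁺(aq); thus Q = [Tl⁺(aq)]^2 / [Cu²⁺(aq)].
Solving for the unknown gives log [Cu²⁺(aq)] = −0.665, so [Cu²⁺(aq)] ≈ 0.22 M.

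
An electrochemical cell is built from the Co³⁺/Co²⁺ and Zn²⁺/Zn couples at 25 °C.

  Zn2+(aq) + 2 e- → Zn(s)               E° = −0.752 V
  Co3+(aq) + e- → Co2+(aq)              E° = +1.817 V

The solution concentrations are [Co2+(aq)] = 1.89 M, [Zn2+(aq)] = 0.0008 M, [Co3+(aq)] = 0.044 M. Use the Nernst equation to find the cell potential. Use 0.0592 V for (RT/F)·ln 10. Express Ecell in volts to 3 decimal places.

+2.564 V

Co³⁺/Co²⁺ is reduced (cathode, E° = +1.817 V) and Zn²⁺/Zn is oxidized (anode).
E°cell = +1.817 − (−0.752) = +2.569 V, with n = 2 electrons transferred.
Balancing gives 2 Co3+(aq) + Zn(s) → 2 Co2+(aq) + Zn2+(aq); hence Q = ([Co2+(aq)]^2·[Zn2+(aq)]) / [Co3+(aq)]^2 = 1.48 (log Q = 0.169).
E = E° − (0.0592/n)·log Q = +2.569 − (0.0592/2)(0.169) = +2.564 V.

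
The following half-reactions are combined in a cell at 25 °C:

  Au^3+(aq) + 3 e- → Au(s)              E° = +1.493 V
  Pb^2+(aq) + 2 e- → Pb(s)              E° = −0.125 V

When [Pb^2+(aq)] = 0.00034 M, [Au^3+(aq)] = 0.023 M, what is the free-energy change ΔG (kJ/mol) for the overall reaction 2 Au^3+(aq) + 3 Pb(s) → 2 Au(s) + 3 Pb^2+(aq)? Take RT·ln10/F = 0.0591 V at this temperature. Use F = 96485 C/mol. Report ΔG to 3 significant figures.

−977 kJ/mol

E°cell = +1.493 − (−0.125) = +1.618 V; the balanced reaction transfers n = 6 electrons.
Here Q = [Pb^2+(aq)]^3 / [Au^3+(aq)]^2 = 7.43×10^−8 (log Q = −7.129), giving E = +1.618 − (0.0591/6)·(−7.129) = +1.6882 V.
Finally ΔG = −nFE = −(6)(96485 C/mol)(+1.6882 V) = −977 kJ/mol.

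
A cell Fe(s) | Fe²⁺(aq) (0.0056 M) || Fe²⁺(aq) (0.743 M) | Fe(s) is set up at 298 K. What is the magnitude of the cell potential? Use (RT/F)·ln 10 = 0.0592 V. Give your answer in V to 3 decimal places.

0.063 V

For a concentration cell E°cell = 0, since both electrodes use the same couple.
The compartment with the higher Fe²⁺(aq) concentration (0.743 M) acts as the cathode; ions are reduced there and produced at the dilute (0.0056 M) anode.
With n = 2, Ecell = −(0.0592/2)·log([dilute]/[conc]) = −(0.0592/2)·log(0.0056/0.743) = +0.063 V.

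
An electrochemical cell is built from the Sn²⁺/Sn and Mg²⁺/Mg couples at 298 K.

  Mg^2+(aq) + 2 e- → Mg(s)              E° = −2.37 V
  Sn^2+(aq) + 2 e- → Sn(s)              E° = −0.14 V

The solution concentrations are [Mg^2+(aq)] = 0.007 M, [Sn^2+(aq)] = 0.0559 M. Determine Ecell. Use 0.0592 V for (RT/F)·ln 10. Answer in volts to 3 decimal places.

The Sn²⁺/Sn couple has the more positive E°, so it is the cathode; Mg²⁺/Mg is the anode.
E°cell = E°cat − E°an = −0.14 − (−2.37) = +2.23 V; n = 2.
The balanced reaction is Sn^2+(aq) + Mg(s) → Sn(s) + Mg^2+(aq), so Q = [Mg^2+(aq)] / [Sn^2+(aq)] = 0.125 and log Q = −0.902.
Applying E = E° − (RT ln10/nF)·log Q gives +2.23 − (0.0592/2)(−0.902) = +2.257 V.

+2.257 V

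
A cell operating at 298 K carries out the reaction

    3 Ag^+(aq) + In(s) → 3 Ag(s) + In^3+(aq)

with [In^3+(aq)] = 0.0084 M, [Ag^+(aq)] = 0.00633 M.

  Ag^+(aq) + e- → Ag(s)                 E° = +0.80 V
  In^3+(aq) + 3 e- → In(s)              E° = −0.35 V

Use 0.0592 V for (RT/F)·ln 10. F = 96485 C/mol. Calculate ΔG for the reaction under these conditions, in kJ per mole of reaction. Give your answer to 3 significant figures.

E°cell = +0.80 − (−0.35) = +1.15 V; the balanced reaction transfers n = 3 electrons.
Here Q = [In^3+(aq)] / [Ag^+(aq)]^3 = 3.31×10^4 (log Q = 4.520), giving E = +1.15 − (0.0592/3)·(4.520) = +1.0608 V.
ΔG = −nFE = −(3)(96485)(+1.0608) J/mol = −307 kJ/mol.

−307 kJ/mol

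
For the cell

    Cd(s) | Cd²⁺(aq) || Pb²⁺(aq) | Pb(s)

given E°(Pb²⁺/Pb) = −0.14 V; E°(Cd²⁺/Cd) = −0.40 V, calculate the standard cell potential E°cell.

By convention the left-hand electrode in cell notation is the anode (oxidation) and the right-hand electrode is the cathode (reduction).
E°cell = E°(right) − E°(left) = −0.14 − (−0.40) = +0.26 V.

+0.26 V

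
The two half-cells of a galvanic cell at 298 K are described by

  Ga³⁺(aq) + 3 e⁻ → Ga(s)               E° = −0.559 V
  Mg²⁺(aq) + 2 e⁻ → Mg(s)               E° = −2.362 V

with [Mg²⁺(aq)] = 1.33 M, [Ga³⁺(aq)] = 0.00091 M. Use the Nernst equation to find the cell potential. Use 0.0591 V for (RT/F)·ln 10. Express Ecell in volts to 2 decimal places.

Ga³⁺/Ga is reduced (cathode, E° = −0.559 V) and Mg²⁺/Mg is oxidized (anode).
The standard potential is −0.559 − (−2.362) = +1.803 V and the balanced reaction transfers n = 6 electrons.
For the overall reaction 2 Ga³⁺(aq) + 3 Mg(s) → 2 Ga(s) + 3 Mg²⁺(aq), Q = [Mg²⁺(aq)]^3 / [Ga³⁺(aq)]^2 = 2.84×10^6, giving log Q = 6.453.
E = E° − (0.0591/n)·log Q = +1.803 − (0.0591/6)(6.453) = +1.74 V.

+1.74 V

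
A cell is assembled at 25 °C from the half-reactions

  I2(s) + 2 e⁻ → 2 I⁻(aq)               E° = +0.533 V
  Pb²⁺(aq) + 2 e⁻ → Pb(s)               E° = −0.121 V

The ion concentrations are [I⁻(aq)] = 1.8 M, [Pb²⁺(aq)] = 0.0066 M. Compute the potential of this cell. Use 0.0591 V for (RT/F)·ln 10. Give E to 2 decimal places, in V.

+0.70 V

The I₂/I⁻ couple has the more positive E°, so it is the cathode; Pb²⁺/Pb is the anode.
The standard potential is +0.533 − (−0.121) = +0.654 V and the balanced reaction transfers n = 2 electrons.
Balancing gives I2(s) + Pb(s) → 2 I⁻(aq) + Pb²⁺(aq); hence Q = [I⁻(aq)]^2·[Pb²⁺(aq)] = 0.0214 (log Q = −1.670).
Applying E = E° − (RT ln10/nF)·log Q gives +0.654 − (0.0591/2)(−1.670) = +0.70 V.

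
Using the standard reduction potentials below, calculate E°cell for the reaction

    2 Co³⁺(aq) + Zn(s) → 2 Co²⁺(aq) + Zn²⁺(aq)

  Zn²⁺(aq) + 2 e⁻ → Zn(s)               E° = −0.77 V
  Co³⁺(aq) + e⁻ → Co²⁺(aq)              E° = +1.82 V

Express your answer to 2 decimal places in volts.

+2.59 V

Co³⁺(aq) gains electrons, so the Co³⁺/Co²⁺ couple is the cathode; the Zn²⁺/Zn couple is the anode.
E°cell = E°(cathode) − E°(anode) = +1.82 − (−0.77) = +2.59 V.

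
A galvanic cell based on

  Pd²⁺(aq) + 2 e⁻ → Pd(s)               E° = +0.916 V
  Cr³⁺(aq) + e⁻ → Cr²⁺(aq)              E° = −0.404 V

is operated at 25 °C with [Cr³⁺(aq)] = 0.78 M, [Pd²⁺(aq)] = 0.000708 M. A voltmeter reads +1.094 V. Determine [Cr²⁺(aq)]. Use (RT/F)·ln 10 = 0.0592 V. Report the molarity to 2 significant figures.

With Pd²⁺/Pd at the cathode and Cr³⁺/Cr²⁺ at the anode, E°cell = +0.916 − (−0.404) = +1.320 V (n = 2).
From the Nernst equation, log Q = n(E° − E)/0.0592 = 2·(+1.320 − (+1.094))/0.0592 = 7.635.
For Pd²⁺(aq) + 2 Cr²⁺(aq) → Pd(s) + 2 Cr³⁺(aq), the reaction quotient is Q = [Cr³⁺(aq)]^2 / ([Pd²⁺(aq)]·[Cr²⁺(aq)]^2).
Substituting the known concentrations and solving, log [Cr²⁺(aq)] = −2.350 and [Cr²⁺(aq)] = 0.0045 M.

0.0045 M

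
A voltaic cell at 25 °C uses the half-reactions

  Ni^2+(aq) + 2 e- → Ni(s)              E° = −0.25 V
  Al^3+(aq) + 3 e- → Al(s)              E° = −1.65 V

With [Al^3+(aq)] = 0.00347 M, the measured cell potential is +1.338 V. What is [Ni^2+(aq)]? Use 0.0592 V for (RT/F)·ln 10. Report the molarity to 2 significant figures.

0.00018 M

Ni²⁺/Ni is the cathode (higher E°); E°cell = −0.25 − (−1.65) = +1.40 V with n = 6.
Since E = E° − (0.0592/n)·log Q, log Q = n(E° − E)/0.0592 = 6.284.
Balancing electrons gives 3 Ni^2+(aq) + 2 Al(s) → 3 Ni(s) + 2 Al^3+(aq); thus Q = [Al^3+(aq)]^2 / [Ni^2+(aq)]^3.
Substituting the known concentrations and solving, log [Ni^2+(aq)] = −3.734 and [Ni^2+(aq)] = 0.00018 M.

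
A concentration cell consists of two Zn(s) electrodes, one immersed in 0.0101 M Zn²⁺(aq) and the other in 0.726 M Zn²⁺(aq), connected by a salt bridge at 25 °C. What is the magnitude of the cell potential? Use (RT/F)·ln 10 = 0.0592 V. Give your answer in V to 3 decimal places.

0.055 V

For a concentration cell E°cell = 0, since both electrodes use the same couple.
The compartment with the higher Zn²⁺(aq) concentration (0.726 M) acts as the cathode; ions are reduced there and produced at the dilute (0.0101 M) anode.
With n = 2, Ecell = −(0.0592/2)·log([dilute]/[conc]) = −(0.0592/2)·log(0.0101/0.726) = +0.055 V.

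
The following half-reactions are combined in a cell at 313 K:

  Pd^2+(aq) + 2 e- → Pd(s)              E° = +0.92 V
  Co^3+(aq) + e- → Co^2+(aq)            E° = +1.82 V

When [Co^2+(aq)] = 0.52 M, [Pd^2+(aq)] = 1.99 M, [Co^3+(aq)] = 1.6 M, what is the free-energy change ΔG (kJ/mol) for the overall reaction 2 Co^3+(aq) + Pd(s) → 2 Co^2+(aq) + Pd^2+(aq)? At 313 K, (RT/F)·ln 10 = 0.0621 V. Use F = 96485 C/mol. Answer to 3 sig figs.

E°cell = +1.82 − (+0.92) = +0.90 V; the balanced reaction transfers n = 2 electrons.
Q = ([Co^2+(aq)]^2·[Pd^2+(aq)]) / [Co^3+(aq)]^2 = 0.21, so log Q = −0.677 and E = +0.90 − (0.0621/2)(−0.677) = +0.9210 V.
Finally ΔG = −nFE = −(2)(96485 C/mol)(+0.9210 V) = −178 kJ/mol.

−178 kJ/mol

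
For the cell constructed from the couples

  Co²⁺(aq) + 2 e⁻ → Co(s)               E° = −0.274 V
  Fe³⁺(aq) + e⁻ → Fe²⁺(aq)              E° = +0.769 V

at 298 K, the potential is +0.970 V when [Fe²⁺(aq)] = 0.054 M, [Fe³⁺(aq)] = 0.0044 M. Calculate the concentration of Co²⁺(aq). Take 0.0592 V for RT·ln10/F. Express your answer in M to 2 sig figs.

1.9 M

Fe³⁺/Fe²⁺ is the cathode (higher E°); E°cell = +0.769 − (−0.274) = +1.043 V with n = 2.
Rearranging E = E° − (0.0592/n)·log Q gives log Q = 2(+1.043 − (+0.970))/0.0592 = 2.466.
Balancing electrons gives 2 Fe³⁺(aq) + Co(s) → 2 Fe²⁺(aq) + Co²⁺(aq); thus Q = ([Fe²⁺(aq)]^2·[Co²⁺(aq)]) / [Fe³⁺(aq)]^2.
Substituting the known concentrations and solving, log [Co²⁺(aq)] = 0.288 and [Co²⁺(aq)] = 1.9 M.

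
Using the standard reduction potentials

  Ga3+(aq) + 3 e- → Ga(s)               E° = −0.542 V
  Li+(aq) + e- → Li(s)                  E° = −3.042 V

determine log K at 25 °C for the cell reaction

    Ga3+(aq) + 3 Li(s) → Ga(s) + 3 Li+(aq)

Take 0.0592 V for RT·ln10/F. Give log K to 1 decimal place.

log K = 126.7

The Ga³⁺/Ga couple is reduced (cathode); E°cell = −0.542 − (−3.042) = +2.500 V with n = 3.
At equilibrium E = 0, so log K = nE°cell / 0.0592 = (3)(+2.500) / 0.0592 = 126.7.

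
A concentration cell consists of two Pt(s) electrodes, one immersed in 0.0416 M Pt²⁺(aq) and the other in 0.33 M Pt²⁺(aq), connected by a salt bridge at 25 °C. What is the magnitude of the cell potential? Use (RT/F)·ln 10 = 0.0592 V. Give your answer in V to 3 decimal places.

0.027 V

For a concentration cell E°cell = 0, since both electrodes use the same couple.
The compartment with the higher Pt²⁺(aq) concentration (0.33 M) acts as the cathode; ions are reduced there and produced at the dilute (0.0416 M) anode.
With n = 2, Ecell = −(0.0592/2)·log([dilute]/[conc]) = −(0.0592/2)·log(0.0416/0.33) = +0.027 V.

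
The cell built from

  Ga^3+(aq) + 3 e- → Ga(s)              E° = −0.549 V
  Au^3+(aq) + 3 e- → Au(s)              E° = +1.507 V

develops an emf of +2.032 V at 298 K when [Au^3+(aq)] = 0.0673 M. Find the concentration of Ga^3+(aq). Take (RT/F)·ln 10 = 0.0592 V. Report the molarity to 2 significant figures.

With Au³⁺/Au at the cathode and Ga³⁺/Ga at the anode, E°cell = +1.507 − (−0.549) = +2.056 V (n = 3).
From the Nernst equation, log Q = n(E° − E)/0.0592 = 3·(+2.056 − (+2.032))/0.0592 = 1.216.
Balancing electrons gives Au^3+(aq) + Ga(s) → Au(s) + Ga^3+(aq); thus Q = [Ga^3+(aq)] / [Au^3+(aq)].
Isolating [Ga^3+(aq)] in Q = 10^{1.216} yields log [Ga^3+(aq)] = 0.044, i.e. 1.1 M.

1.1 M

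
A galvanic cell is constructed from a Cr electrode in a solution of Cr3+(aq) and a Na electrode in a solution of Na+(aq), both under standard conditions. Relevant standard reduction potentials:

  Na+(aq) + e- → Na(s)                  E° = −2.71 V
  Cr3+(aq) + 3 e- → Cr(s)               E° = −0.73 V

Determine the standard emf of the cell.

The Cr³⁺/Cr couple has the higher E°, so Cr ion is reduced (cathode) and Na is oxidized (anode).
E°cell = E°(cathode) − E°(anode) = −0.73 − (−2.71) = +1.98 V.

+1.98 V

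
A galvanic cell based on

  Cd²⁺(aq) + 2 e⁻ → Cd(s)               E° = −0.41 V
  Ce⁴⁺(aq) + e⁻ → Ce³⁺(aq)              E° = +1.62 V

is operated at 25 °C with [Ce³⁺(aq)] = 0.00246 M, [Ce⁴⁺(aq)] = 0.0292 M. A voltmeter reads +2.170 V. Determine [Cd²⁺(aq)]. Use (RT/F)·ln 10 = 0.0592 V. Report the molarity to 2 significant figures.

The Ce⁴⁺/Ce³⁺ couple has the larger reduction potential, so it is the cathode: E°cell = +1.62 − (−0.41) = +2.03 V and n = 2.
Since E = E° − (0.0592/n)·log Q, log Q = n(E° − E)/0.0592 = −4.730.
For 2 Ce⁴⁺(aq) + Cd(s) → 2 Ce³⁺(aq) + Cd²⁺(aq), the reaction quotient is Q = ([Ce³⁺(aq)]^2·[Cd²⁺(aq)]) / [Ce⁴⁺(aq)]^2.
Solving for the unknown gives log [Cd²⁺(aq)] = −2.581, so [Cd²⁺(aq)] ≈ 0.0026 M.

0.0026 M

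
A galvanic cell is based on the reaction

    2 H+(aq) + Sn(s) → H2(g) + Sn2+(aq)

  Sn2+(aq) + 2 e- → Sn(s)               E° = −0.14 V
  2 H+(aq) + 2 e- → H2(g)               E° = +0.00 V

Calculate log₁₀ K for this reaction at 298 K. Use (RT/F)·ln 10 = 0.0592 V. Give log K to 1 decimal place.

The 2H⁺/H₂ couple is reduced (cathode); E°cell = +0.00 − (−0.14) = +0.14 V with n = 2.
At equilibrium E = 0, so log K = nE°cell / 0.0592 = (2)(+0.14) / 0.0592 = 4.7.

log K = 4.7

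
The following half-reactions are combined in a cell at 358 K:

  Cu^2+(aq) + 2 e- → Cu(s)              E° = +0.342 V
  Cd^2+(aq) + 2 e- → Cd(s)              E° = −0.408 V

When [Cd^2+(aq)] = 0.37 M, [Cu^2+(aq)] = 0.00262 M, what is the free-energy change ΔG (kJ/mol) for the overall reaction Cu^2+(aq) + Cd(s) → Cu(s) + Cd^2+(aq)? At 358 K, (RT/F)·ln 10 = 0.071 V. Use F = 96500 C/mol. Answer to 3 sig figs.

−130 kJ/mol

The standard cell potential is +0.342 − (−0.408) = +0.750 V, with n = 2 electrons in the balanced equation.
Q = [Cd^2+(aq)] / [Cu^2+(aq)] = 141, so log Q = 2.150 and E = +0.750 − (0.071/2)(2.150) = +0.6737 V.
Finally ΔG = −nFE = −(2)(96500 C/mol)(+0.6737 V) = −130 kJ/mol.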